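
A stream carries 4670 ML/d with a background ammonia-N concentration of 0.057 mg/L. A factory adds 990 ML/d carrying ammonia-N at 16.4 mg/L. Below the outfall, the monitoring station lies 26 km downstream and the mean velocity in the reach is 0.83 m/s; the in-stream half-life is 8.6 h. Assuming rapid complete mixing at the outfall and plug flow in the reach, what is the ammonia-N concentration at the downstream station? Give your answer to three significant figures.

1.45 mg/L

Conservation of mass: C = (4670·0.05700 + 990.0·16.40) / 5660 = 16500/5660 = 2.916 mg/L.
Travel time t = 26·1000 / 0.83 = 31330 s = 8.701 h.
Half-life 8.6 h → k = ln 2 / 8.6 = 0.08060 h⁻¹ = 1.934 d⁻¹.
First-order decay: C = 2.916·exp(−k·t) = 2.916·0.4959 = 1.446 mg/L.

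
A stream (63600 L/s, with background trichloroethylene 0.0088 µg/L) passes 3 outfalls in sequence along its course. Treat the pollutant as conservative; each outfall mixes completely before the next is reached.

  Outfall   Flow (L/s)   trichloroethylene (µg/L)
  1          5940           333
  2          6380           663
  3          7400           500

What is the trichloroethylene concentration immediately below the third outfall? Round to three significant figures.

Outfall 1: combined Q = 69540 L/s; C = (63600·0.008800 + 5940·333.0)/69540 = 28.45 µg/L.
Outfall 2: combined Q = 75920 L/s; C = (69540·28.45 + 6380·663.0)/75920 = 81.78 µg/L.
Outfall 3: combined Q = 83320 L/s; C = (75920·81.78 + 7400·500.0)/83320 = 118.9 µg/L.

119 µg/L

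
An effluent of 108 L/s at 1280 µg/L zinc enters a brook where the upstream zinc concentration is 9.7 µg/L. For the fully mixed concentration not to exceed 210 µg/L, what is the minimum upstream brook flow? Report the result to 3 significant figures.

577 L/s

Set C_mix = 210: (Q·9.700 + 108.0·1280) / (Q + 108.0) = 210
→ Q = 108.0·(1280 − 210)/(210 − 9.700) = 576.9 L/s.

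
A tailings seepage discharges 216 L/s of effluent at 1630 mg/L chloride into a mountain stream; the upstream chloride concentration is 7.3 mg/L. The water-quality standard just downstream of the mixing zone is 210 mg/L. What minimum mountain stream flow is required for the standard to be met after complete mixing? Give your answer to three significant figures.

1510 L/s

Set C_mix = 210: (Q·7.300 + 216.0·1630) / (Q + 216.0) = 210
→ Q = 216.0·(1630 − 210)/(210 − 7.300) = 1513 L/s.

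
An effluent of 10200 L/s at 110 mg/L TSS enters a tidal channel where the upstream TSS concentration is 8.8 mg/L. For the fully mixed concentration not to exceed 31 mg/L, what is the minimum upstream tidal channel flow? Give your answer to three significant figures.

Set C_mix = 31: (Q·8.800 + 10200·110.0) / (Q + 10200) = 31
→ Q = 10200·(110.0 − 31)/(31 − 8.800) = 36300 L/s.

36300 L/s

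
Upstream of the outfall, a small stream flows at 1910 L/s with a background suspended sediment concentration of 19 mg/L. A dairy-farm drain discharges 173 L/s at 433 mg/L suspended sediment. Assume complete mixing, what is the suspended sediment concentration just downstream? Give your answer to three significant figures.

Mixed concentration C = ΣQC/ΣQ = (1910·19.00 + 173.0·433.0) / 2083 = 111200/2083 = 53.38 mg/L.

53.4 mg/L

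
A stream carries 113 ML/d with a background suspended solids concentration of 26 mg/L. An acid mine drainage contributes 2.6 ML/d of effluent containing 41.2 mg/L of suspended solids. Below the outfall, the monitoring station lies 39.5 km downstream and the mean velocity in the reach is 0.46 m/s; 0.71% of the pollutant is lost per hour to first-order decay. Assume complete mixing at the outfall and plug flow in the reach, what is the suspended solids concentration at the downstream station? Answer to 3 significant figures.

22.2 mg/L

Mass balance: C = (113.0·26.00 + 2.600·41.20) / 115.6 = 3045/115.6 = 26.34 mg/L.
Travel time t = 39.5·1000 / 0.46 = 85870 s = 23.85 h.
0.71%/h lost → k = −ln(1 − 0.0071) = 0.007125 h⁻¹.
Decay over the reach: 26.34·exp(−kt) = 26.34·0.8437 = 22.22 mg/L.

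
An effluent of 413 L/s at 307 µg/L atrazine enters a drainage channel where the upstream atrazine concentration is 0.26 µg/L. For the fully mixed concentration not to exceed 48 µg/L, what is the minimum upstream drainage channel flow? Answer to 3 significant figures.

Set C_mix = 48: (Q·0.2600 + 413.0·307.0) / (Q + 413.0) = 48
→ Q = 413.0·(307.0 − 48)/(48 − 0.2600) = 2241 L/s.

2240 L/s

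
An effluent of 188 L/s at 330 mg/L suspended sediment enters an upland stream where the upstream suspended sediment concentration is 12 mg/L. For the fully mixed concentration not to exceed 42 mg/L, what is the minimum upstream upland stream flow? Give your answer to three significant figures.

Set C_mix = 42: (Q·12.00 + 188.0·330.0) / (Q + 188.0) = 42
→ Q = 188.0·(330.0 − 42)/(42 − 12.00) = 1805 L/s.

1800 L/s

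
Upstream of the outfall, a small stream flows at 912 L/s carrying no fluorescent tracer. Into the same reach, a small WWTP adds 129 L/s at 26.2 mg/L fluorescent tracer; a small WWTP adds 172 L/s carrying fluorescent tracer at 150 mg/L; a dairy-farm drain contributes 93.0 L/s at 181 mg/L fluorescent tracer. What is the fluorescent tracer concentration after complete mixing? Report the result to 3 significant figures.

Conservation of mass: C = (912.0·0 + 129.0·26.20 + 172.0·150.0 + 93.00·181.0) / 1306 = 46010/1306 = 35.23 mg/L.

35.2 mg/L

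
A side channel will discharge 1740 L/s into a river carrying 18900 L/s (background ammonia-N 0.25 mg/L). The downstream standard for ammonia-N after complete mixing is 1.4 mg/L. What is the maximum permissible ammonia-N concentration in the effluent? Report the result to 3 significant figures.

At the limit, (Qr·Cr + Qe·Cₑ)/(Qr + Qe) = 1.4:
Cₑ = (20640·1.4 − 18900·0.2500) / 1740 = 13.89 mg/L.

13.9 mg/L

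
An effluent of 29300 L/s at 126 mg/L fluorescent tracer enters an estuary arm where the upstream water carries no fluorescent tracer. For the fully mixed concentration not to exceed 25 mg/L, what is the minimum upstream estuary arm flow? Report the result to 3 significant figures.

118000 L/s

Set C_mix = 25: (Q·0 + 29300·126.0) / (Q + 29300) = 25
→ Q = 29300·(126.0 − 25)/(25 − 0) = 118400 L/s.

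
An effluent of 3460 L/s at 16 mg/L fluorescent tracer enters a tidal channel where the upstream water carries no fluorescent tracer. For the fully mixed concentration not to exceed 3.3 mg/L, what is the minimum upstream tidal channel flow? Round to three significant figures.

13300 L/s

Set C_mix = 3.3: (Q·0 + 3460·16.00) / (Q + 3460) = 3.3
→ Q = 3460·(16.00 − 3.3)/(3.3 − 0) = 13320 L/s.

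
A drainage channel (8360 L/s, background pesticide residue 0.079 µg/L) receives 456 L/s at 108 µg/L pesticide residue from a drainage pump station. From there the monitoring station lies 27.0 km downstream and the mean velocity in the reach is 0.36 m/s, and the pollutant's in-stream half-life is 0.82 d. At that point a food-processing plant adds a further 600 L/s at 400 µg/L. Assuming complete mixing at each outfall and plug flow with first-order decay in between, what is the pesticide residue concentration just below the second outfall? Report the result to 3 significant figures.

After mixing, C = (8360·0.07900 + 456.0·108.0) / 8816 = 49910/8816 = 5.661 µg/L; combined flow 8816 L/s.
Travel time t = 27.0·1000 / 0.36 = 75000 s = 20.83 h.
Half-life 0.82 d → k = ln 2 / 0.82 = 0.8453 d⁻¹.
Applying C = C₀e^(−kt): 5.661 × 0.4801 = 2.718 µg/L.
At the second outfall, C = (8816·2.718 + 600.0·400.0) / (8816 + 600.0) = 28.03 µg/L.

28.0 µg/L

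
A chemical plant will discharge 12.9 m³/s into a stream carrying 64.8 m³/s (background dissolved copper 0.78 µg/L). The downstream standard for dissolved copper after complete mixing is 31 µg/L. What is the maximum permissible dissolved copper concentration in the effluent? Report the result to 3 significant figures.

183 µg/L

At the limit, (Qr·Cr + Qe·Cₑ)/(Qr + Qe) = 31:
Cₑ = (77.70·31 − 64.80·0.7800) / 12.90 = 182.8 µg/L.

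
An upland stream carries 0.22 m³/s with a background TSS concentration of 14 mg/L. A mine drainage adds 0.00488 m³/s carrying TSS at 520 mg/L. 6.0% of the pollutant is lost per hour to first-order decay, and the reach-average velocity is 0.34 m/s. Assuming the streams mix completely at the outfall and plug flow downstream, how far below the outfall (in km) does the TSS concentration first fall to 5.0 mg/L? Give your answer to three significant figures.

Mass balance: C = (0.2200·14.00 + 0.004880·520.0) / 0.2249 = 5.618/0.2249 = 24.98 mg/L.
6.0%/h lost → k = −ln(1 − 0.06) = 0.06188 h⁻¹.
Set 24.98·exp(−k·t) = 5.0 → t = ln(24.98/5.0)/k = 93590 s = 26.00 h.
Distance = v·t = 0.34·93590 = 31820 m = 31.82 km.

31.8 km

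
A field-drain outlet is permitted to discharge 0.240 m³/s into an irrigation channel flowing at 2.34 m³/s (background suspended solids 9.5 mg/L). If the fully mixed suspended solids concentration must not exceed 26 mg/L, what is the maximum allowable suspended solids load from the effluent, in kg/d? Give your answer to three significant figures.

Mass balance at the limit: 2.340·9.500 + 0.2400·Cₑ = 2.580·26 → Cₑ = 186.9 mg/L.
Load = 0.2400 m³/s × 186.9 g/m³ × 86 400 s/d = 3875 kg/d.

3880 kg/d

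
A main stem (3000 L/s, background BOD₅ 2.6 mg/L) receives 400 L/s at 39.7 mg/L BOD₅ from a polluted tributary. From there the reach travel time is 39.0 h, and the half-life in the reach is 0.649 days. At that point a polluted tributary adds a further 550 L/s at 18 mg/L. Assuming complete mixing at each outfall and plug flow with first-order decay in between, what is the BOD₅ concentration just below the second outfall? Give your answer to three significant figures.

3.56 mg/L

Conservation of mass: C = (3000·2.600 + 400.0·39.70) / 3400 = 23680/3400 = 6.965 mg/L; combined flow 3400 L/s.
Half-life 0.649 d → k = ln 2 / 0.649 = 1.068 d⁻¹.
Decay over the reach: 6.965·exp(−kt) = 6.965·0.1763 = 1.228 mg/L.
Second outfall: C = (3400·1.228 + 550.0·18.00)/3950 = 3.563 mg/L.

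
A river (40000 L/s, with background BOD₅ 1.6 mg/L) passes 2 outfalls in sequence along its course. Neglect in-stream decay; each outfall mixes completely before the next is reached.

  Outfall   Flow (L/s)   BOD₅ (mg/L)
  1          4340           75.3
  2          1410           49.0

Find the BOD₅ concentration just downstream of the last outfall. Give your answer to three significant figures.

10.1 mg/L

After outfall 1: Q = 40000 + 4340 = 44340 L/s; C = (40000·1.600 + 4340·75.30)/44340 = 8.814 mg/L.
After outfall 2: Q = 44340 + 1410 = 45750 L/s; C = (44340·8.814 + 1410·49.00)/45750 = 10.05 mg/L.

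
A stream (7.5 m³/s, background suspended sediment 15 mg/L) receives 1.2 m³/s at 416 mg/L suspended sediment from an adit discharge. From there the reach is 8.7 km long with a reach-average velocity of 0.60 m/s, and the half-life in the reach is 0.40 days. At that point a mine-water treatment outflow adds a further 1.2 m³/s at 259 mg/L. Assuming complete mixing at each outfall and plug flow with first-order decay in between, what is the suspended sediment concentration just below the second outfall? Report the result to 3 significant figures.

77.6 mg/L

Conservation of mass: C = (7.500·15.00 + 1.200·416.0) / 8.700 = 611.7/8.700 = 70.31 mg/L; combined flow 8.700 m³/s.
Travel time t = 8.7·1000 / 0.60 = 14500 s = 4.028 h.
Half-life 0.40 d → k = ln 2 / 0.40 = 1.733 d⁻¹.
After decay, C = 70.31 × e^(−kt) = 70.31 × 0.7477 = 52.57 mg/L.
At the second outfall, C = (8.700·52.57 + 1.200·259.0) / (8.700 + 1.200) = 77.59 mg/L.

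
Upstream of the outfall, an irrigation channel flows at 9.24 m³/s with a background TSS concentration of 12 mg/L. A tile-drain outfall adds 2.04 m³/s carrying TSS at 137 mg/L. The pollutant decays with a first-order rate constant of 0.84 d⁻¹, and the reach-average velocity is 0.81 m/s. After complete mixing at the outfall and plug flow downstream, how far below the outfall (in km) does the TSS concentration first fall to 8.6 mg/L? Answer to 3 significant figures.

Flow-weighted average: C = (9.240·12.00 + 2.040·137.0) / 11.28 = 390.4/11.28 = 34.61 mg/L.
Set 34.61·exp(−k·t) = 8.6 → t = ln(34.61/8.6)/k = 143200 s = 39.78 h.
Distance = v·t = 0.81·143200 = 116000 m = 116.0 km.

116 km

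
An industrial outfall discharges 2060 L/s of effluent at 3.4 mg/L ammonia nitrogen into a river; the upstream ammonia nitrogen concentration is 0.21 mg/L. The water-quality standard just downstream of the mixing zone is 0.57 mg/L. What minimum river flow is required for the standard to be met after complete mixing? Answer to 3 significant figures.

16200 L/s

Set C_mix = 0.57: (Q·0.2100 + 2060·3.400) / (Q + 2060) = 0.57
→ Q = 2060·(3.400 − 0.57)/(0.57 − 0.2100) = 16190 L/s.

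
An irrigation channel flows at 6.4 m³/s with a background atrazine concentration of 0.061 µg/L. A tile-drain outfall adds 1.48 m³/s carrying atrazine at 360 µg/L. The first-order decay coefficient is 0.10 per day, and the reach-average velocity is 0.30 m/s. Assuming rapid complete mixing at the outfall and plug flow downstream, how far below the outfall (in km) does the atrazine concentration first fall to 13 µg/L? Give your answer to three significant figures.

Conservation of mass: C = (6.400·0.06100 + 1.480·360.0) / 7.880 = 533.2/7.880 = 67.66 µg/L.
Set 67.66·exp(−k·t) = 13 → t = ln(67.66/13)/k = 1425000 s = 395.9 h.
Distance = v·t = 0.30·1425000 = 427600 m = 427.6 km.

428 km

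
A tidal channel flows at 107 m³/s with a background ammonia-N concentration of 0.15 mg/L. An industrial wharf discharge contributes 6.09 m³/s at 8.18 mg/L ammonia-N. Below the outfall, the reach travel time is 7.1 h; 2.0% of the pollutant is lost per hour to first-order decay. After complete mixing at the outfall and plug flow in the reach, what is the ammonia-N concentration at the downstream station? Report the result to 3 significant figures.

After mixing, C = (107.0·0.1500 + 6.090·8.180) / 113.1 = 65.87/113.1 = 0.5824 mg/L.
2.0%/h lost → k = −ln(1 − 0.02) = 0.02020 h⁻¹.
First-order decay: C = 0.5824·exp(−k·t) = 0.5824·0.8664 = 0.5046 mg/L.

0.505 mg/L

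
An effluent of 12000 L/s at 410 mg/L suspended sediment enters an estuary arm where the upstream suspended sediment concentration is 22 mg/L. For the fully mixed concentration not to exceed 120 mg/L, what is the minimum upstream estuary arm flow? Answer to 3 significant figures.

Set C_mix = 120: (Q·22.00 + 12000·410.0) / (Q + 12000) = 120
→ Q = 12000·(410.0 − 120)/(120 − 22.00) = 35510 L/s.

35500 L/s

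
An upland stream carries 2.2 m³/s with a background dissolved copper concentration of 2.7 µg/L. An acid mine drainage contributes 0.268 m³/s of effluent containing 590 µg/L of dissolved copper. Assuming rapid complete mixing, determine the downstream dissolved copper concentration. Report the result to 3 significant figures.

66.5 µg/L

Conservation of mass: C = (2.200·2.700 + 0.2680·590.0) / 2.468 = 164.1/2.468 = 66.47 µg/L.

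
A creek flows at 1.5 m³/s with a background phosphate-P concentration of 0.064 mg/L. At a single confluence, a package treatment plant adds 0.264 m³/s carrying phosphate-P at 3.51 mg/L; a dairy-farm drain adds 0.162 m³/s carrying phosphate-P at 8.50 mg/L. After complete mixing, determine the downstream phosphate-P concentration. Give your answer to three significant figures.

1.25 mg/L

Mixed concentration C = ΣQC/ΣQ = (1.500·0.06400 + 0.2640·3.510 + 0.1620·8.500) / 1.926 = 2.400/1.926 = 1.246 mg/L.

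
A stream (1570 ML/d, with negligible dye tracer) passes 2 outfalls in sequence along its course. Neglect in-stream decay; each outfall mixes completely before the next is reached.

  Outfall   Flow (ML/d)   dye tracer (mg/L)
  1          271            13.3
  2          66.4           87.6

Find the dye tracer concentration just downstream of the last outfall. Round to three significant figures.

4.94 mg/L

Outfall 1: combined Q = 1841 ML/d; C = (1570·0 + 271.0·13.30)/1841 = 1.958 mg/L.
Outfall 2: combined Q = 1907 ML/d; C = (1841·1.958 + 66.40·87.60)/1907 = 4.939 mg/L.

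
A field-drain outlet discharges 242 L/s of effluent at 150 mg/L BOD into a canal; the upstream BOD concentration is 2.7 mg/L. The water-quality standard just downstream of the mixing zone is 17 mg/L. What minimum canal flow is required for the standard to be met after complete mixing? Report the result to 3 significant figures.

Set C_mix = 17: (Q·2.700 + 242.0·150.0) / (Q + 242.0) = 17
→ Q = 242.0·(150.0 − 17)/(17 − 2.700) = 2251 L/s.

2250 L/s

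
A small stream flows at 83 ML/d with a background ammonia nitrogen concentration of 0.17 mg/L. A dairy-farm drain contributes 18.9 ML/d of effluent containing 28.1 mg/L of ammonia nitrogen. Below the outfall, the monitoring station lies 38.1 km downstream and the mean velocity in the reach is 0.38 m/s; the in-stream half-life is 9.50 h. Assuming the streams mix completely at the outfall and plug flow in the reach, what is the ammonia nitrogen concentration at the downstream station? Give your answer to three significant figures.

Mass balance: C = (83.00·0.1700 + 18.90·28.10) / 101.9 = 545.2/101.9 = 5.350 mg/L.
Travel time t = 38.1·1000 / 0.38 = 100300 s = 27.85 h.
Half-life 9.50 h → k = ln 2 / 9.50 = 0.07296 h⁻¹ = 1.751 d⁻¹.
First-order decay: C = 5.350·exp(−k·t) = 5.350·0.1311 = 0.7012 mg/L.

0.701 mg/L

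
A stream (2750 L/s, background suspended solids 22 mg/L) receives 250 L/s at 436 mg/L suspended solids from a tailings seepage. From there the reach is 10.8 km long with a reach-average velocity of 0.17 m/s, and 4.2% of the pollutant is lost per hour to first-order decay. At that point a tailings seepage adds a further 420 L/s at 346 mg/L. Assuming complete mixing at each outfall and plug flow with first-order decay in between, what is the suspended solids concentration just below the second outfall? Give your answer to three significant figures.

Conservation of mass: C = (2750·22.00 + 250.0·436.0) / 3000 = 169500/3000 = 56.50 mg/L; combined flow 3000 L/s.
Travel time t = 10.8·1000 / 0.17 = 63530 s = 17.65 h.
4.2%/h lost → k = −ln(1 − 0.042) = 0.04291 h⁻¹.
Applying C = C₀e^(−kt): 56.50 × 0.4690 = 26.50 mg/L.
At the second outfall, C = (3000·26.50 + 420.0·346.0) / (3000 + 420.0) = 65.73 mg/L.

65.7 mg/L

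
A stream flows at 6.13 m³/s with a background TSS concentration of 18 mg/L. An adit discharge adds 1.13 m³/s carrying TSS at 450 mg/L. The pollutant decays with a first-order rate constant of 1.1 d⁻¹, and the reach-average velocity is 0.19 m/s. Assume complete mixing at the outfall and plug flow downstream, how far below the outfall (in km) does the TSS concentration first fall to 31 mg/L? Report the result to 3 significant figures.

Mass balance: C = (6.130·18.00 + 1.130·450.0) / 7.260 = 618.8/7.260 = 85.24 mg/L.
Set 85.24·exp(−k·t) = 31 → t = ln(85.24/31)/k = 79450 s = 22.07 h.
Distance = v·t = 0.19·79450 = 15090 m = 15.09 km.

15.1 km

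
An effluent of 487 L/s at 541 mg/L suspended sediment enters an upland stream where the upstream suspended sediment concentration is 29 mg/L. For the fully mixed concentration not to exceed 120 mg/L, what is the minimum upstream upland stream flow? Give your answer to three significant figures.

2250 L/s

Set C_mix = 120: (Q·29.00 + 487.0·541.0) / (Q + 487.0) = 120
→ Q = 487.0·(541.0 − 120)/(120 − 29.00) = 2253 L/s.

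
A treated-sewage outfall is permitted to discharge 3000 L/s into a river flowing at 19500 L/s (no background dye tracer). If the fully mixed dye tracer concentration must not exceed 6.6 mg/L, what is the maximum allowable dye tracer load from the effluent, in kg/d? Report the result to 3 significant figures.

12800 kg/d

Mass balance at the limit: 19500·0 + 3000·Cₑ = 22500·6.6 → Cₑ = 49.50 mg/L.
3000 L/s = 3.000 m³/s. Load = 3.000 m³/s × 49.50 g/m³ × 86 400 s/d = 12830 kg/d.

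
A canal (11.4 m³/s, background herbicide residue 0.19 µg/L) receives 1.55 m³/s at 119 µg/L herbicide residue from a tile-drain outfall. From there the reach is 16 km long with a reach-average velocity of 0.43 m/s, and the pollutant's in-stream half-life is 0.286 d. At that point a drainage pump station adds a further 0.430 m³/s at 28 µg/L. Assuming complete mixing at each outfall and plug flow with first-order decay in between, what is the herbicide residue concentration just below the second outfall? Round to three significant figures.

Conservation of mass: C = (11.40·0.1900 + 1.550·119.0) / 12.95 = 186.6/12.95 = 14.41 µg/L; combined flow 12.95 m³/s.
Travel time t = 16·1000 / 0.43 = 37210 s = 10.34 h.
Half-life 0.286 d → k = ln 2 / 0.286 = 2.424 d⁻¹.
Applying C = C₀e^(−kt): 14.41 × 0.3521 = 5.074 µg/L.
At the second outfall, C = (12.95·5.074 + 0.4300·28.00) / (12.95 + 0.4300) = 5.811 µg/L.

5.81 µg/L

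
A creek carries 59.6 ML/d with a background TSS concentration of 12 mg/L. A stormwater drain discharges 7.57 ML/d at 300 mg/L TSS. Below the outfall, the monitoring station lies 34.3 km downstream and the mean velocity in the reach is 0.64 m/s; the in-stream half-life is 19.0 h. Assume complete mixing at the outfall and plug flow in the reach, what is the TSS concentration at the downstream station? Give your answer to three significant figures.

25.8 mg/L

After mixing, C = (59.60·12.00 + 7.570·300.0) / 67.17 = 2986/67.17 = 44.46 mg/L.
Travel time t = 34.3·1000 / 0.64 = 53590 s = 14.89 h.
Half-life 19.0 h → k = ln 2 / 19.0 = 0.03648 h⁻¹ = 0.8756 d⁻¹.
First-order decay: C = 44.46·exp(−k·t) = 44.46·0.5809 = 25.83 mg/L.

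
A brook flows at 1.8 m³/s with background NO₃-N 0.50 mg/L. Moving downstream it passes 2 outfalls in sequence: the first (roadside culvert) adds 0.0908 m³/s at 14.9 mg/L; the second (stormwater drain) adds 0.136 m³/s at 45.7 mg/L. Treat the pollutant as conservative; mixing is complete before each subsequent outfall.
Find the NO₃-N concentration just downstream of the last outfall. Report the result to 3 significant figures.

Below outfall 1: Q → 1.891 m³/s, C = (1.800·0.5000 + 0.09080·14.90)/1.891 = 1.192 mg/L.
Below outfall 2: Q → 2.027 m³/s, C = (1.891·1.192 + 0.1360·45.70)/2.027 = 4.178 mg/L.

4.18 mg/L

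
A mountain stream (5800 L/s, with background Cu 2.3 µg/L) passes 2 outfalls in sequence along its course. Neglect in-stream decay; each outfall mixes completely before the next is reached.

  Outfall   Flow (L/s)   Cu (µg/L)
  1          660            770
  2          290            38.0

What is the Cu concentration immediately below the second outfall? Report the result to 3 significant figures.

After outfall 1: Q = 5800 + 660.0 = 6460 L/s; C = (5800·2.300 + 660.0·770.0)/6460 = 80.73 µg/L.
After outfall 2: Q = 6460 + 290.0 = 6750 L/s; C = (6460·80.73 + 290.0·38.00)/6750 = 78.90 µg/L.

78.9 µg/L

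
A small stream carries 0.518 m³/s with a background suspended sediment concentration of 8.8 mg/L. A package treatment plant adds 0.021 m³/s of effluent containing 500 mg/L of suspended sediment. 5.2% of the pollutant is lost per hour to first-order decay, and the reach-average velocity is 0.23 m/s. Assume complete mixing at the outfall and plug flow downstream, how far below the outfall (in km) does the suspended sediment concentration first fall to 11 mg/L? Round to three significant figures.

Flow-weighted average: C = (0.5180·8.800 + 0.02100·500.0) / 0.5390 = 15.06/0.5390 = 27.94 mg/L.
5.2%/h lost → k = −ln(1 − 0.052) = 0.05340 h⁻¹.
Set 27.94·exp(−k·t) = 11 → t = ln(27.94/11)/k = 62840 s = 17.45 h.
Distance = v·t = 0.23·62840 = 14450 m = 14.45 km.

14.5 km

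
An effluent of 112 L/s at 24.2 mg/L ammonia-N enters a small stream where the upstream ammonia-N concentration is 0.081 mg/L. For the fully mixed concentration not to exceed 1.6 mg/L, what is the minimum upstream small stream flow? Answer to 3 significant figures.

1670 L/s

Set C_mix = 1.6: (Q·0.08100 + 112.0·24.20) / (Q + 112.0) = 1.6
→ Q = 112.0·(24.20 − 1.6)/(1.6 − 0.08100) = 1666 L/s.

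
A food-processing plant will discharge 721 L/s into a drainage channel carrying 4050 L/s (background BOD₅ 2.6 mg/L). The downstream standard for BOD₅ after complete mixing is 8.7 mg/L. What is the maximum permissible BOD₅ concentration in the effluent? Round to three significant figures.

43.0 mg/L

At the limit, (Qr·Cr + Qe·Cₑ)/(Qr + Qe) = 8.7:
Cₑ = (4771·8.7 − 4050·2.600) / 721.0 = 42.96 mg/L.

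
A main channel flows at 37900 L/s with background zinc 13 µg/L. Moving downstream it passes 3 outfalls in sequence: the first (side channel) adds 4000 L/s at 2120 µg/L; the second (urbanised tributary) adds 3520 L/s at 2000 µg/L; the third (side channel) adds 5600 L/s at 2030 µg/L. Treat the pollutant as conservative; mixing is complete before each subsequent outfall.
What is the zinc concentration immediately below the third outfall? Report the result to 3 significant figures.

Outfall 1: combined Q = 41900 L/s; C = (37900·13.00 + 4000·2120)/41900 = 214.1 µg/L.
Outfall 2: combined Q = 45420 L/s; C = (41900·214.1 + 3520·2000)/45420 = 352.5 µg/L.
Outfall 3: combined Q = 51020 L/s; C = (45420·352.5 + 5600·2030)/51020 = 536.7 µg/L.

537 µg/L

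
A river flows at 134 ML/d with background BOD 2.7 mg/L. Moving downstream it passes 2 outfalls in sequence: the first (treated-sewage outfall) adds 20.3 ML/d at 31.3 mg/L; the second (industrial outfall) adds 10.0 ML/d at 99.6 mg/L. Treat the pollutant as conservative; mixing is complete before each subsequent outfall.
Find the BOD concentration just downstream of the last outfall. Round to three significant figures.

12.1 mg/L

Below outfall 1: Q → 154.3 ML/d, C = (134.0·2.700 + 20.30·31.30)/154.3 = 6.463 mg/L.
Below outfall 2: Q → 164.3 ML/d, C = (154.3·6.463 + 10.00·99.60)/164.3 = 12.13 mg/L.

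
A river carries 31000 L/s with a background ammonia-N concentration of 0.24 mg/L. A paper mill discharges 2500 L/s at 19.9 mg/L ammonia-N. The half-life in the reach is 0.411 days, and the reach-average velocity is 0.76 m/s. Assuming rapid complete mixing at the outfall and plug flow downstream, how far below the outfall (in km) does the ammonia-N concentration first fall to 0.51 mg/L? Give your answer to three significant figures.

47.0 km

Mixed concentration C = ΣQC/ΣQ = (31000·0.2400 + 2500·19.90) / 33500 = 57190/33500 = 1.707 mg/L.
Half-life 0.411 d → k = ln 2 / 0.411 = 1.686 d⁻¹.
Set 1.707·exp(−k·t) = 0.51 → t = ln(1.707/0.51)/k = 61900 s = 17.19 h.
Distance = v·t = 0.76·61900 = 47040 m = 47.04 km.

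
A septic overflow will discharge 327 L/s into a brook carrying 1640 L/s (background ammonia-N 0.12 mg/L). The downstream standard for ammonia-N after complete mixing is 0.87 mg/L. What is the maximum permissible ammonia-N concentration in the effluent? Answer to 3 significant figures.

At the limit, (Qr·Cr + Qe·Cₑ)/(Qr + Qe) = 0.87:
Cₑ = (1967·0.87 − 1640·0.1200) / 327.0 = 4.631 mg/L.

4.63 mg/L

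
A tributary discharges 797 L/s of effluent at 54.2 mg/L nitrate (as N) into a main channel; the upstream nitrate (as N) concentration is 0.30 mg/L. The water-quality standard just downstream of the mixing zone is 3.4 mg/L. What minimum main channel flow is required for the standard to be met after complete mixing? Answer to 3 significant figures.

13100 L/s

Set C_mix = 3.4: (Q·0.3000 + 797.0·54.20) / (Q + 797.0) = 3.4
→ Q = 797.0·(54.20 − 3.4)/(3.4 − 0.3000) = 13060 L/s.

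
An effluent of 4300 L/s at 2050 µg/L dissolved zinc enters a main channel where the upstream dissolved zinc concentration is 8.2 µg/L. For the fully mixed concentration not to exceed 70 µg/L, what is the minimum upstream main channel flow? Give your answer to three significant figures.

Set C_mix = 70: (Q·8.200 + 4300·2050) / (Q + 4300) = 70
→ Q = 4300·(2050 − 70)/(70 − 8.200) = 137800 L/s.

138000 L/s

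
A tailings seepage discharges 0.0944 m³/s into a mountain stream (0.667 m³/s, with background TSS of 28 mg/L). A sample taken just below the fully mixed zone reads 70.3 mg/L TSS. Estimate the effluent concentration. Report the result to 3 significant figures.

Mass balance: 0.6670·28.00 + 0.09440·Cₑ = 0.7614·70.30
→ Cₑ = (0.7614·70.30 − 0.6670·28.00) / 0.09440 = 369.2 mg/L.

369 mg/L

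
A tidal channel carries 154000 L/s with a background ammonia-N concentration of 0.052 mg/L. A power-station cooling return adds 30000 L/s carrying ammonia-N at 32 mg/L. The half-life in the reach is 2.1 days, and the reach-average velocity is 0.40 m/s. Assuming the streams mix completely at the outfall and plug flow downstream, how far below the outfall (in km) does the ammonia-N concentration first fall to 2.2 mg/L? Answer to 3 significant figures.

Mixed concentration C = ΣQC/ΣQ = (154000·0.05200 + 30000·32.00) / 184000 = 968000/184000 = 5.261 mg/L.
Half-life 2.1 d → k = ln 2 / 2.1 = 0.3301 d⁻¹.
Set 5.261·exp(−k·t) = 2.2 → t = ln(5.261/2.2)/k = 228200 s = 63.39 h.
Distance = v·t = 0.40·228200 = 91290 m = 91.29 km.

91.3 km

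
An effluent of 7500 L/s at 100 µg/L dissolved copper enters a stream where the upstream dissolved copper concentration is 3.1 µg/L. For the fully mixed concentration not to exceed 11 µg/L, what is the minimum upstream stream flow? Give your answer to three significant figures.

Set C_mix = 11: (Q·3.100 + 7500·100.0) / (Q + 7500) = 11
→ Q = 7500·(100.0 − 11)/(11 − 3.100) = 84490 L/s.

84500 L/s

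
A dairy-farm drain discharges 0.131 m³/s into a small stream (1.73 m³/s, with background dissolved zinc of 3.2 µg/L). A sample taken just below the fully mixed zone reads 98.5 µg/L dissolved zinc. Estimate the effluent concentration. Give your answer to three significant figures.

Mass balance: 1.730·3.200 + 0.1310·Cₑ = 1.861·98.50
→ Cₑ = (1.861·98.50 − 1.730·3.200) / 0.1310 = 1357 µg/L.

1360 µg/L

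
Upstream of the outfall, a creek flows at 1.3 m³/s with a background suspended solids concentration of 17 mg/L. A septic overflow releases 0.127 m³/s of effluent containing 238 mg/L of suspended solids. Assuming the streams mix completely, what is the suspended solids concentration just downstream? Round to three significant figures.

36.7 mg/L

Flow-weighted average: C = (1.300·17.00 + 0.1270·238.0) / 1.427 = 52.33/1.427 = 36.67 mg/L.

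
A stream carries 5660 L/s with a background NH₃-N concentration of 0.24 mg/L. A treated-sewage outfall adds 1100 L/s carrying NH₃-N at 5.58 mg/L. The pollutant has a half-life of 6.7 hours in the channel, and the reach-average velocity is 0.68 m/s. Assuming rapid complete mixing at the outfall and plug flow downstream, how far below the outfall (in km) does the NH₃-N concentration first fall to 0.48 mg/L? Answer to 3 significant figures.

19.8 km

Mass balance: C = (5660·0.2400 + 1100·5.580) / 6760 = 7496/6760 = 1.109 mg/L.
Half-life 6.7 h → k = ln 2 / 6.7 = 0.1035 h⁻¹ = 2.483 d⁻¹.
Set 1.109·exp(−k·t) = 0.48 → t = ln(1.109/0.48)/k = 29140 s = 8.094 h.
Distance = v·t = 0.68·29140 = 19810 m = 19.81 km.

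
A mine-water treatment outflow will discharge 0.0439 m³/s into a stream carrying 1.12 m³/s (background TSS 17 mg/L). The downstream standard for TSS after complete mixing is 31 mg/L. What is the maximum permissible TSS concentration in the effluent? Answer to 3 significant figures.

388 mg/L

At the limit, (Qr·Cr + Qe·Cₑ)/(Qr + Qe) = 31:
Cₑ = (1.164·31 − 1.120·17.00) / 0.04390 = 388.2 mg/L.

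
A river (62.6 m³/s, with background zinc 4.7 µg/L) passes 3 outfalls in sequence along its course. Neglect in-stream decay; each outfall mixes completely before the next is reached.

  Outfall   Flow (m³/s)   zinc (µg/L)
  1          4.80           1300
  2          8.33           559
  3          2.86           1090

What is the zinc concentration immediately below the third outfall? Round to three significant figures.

182 µg/L

After outfall 1: Q = 62.60 + 4.800 = 67.40 m³/s; C = (62.60·4.700 + 4.800·1300)/67.40 = 96.95 µg/L.
After outfall 2: Q = 67.40 + 8.330 = 75.73 m³/s; C = (67.40·96.95 + 8.330·559.0)/75.73 = 147.8 µg/L.
After outfall 3: Q = 75.73 + 2.860 = 78.59 m³/s; C = (75.73·147.8 + 2.860·1090)/78.59 = 182.1 µg/L.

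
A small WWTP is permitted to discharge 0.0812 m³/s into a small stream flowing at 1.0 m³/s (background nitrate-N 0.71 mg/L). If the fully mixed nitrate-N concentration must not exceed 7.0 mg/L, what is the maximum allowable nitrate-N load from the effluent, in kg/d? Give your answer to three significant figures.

593 kg/d

Mass balance at the limit: 1.000·0.7100 + 0.08120·Cₑ = 1.081·7.0 → Cₑ = 84.46 mg/L.
Load = 0.08120 m³/s × 84.46 g/m³ × 86 400 s/d = 592.6 kg/d.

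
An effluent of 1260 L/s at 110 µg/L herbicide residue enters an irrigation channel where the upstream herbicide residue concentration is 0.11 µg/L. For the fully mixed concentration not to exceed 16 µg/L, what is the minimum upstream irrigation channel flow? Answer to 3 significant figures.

7450 L/s

Set C_mix = 16: (Q·0.1100 + 1260·110.0) / (Q + 1260) = 16
→ Q = 1260·(110.0 − 16)/(16 − 0.1100) = 7454 L/s.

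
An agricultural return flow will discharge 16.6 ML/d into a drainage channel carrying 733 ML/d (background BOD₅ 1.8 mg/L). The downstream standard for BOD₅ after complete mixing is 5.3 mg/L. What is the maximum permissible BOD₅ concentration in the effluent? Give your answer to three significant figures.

160 mg/L

At the limit, (Qr·Cr + Qe·Cₑ)/(Qr + Qe) = 5.3:
Cₑ = (749.6·5.3 − 733.0·1.800) / 16.60 = 159.8 mg/L.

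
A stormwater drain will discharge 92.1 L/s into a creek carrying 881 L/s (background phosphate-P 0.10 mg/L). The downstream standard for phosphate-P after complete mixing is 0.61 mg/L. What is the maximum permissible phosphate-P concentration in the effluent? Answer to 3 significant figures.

At the limit, (Qr·Cr + Qe·Cₑ)/(Qr + Qe) = 0.61:
Cₑ = (973.1·0.61 − 881.0·0.1000) / 92.10 = 5.489 mg/L.

5.49 mg/L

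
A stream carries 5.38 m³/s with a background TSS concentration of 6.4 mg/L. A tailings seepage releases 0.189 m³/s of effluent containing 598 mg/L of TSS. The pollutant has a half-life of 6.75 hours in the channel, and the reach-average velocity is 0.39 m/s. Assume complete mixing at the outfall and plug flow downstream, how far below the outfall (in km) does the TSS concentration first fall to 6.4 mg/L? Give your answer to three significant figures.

19.4 km

Conservation of mass: C = (5.380·6.400 + 0.1890·598.0) / 5.569 = 147.5/5.569 = 26.48 mg/L.
Half-life 6.75 h → k = ln 2 / 6.75 = 0.1027 h⁻¹ = 2.465 d⁻¹.
Set 26.48·exp(−k·t) = 6.4 → t = ln(26.48/6.4)/k = 49780 s = 13.83 h.
Distance = v·t = 0.39·49780 = 19410 m = 19.41 km.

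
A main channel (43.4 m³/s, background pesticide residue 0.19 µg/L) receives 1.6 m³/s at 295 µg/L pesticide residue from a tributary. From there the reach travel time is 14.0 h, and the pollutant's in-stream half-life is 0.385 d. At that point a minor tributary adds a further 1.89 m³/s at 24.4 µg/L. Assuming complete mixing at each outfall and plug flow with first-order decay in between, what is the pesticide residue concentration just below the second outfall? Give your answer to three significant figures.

4.57 µg/L

Flow-weighted average: C = (43.40·0.1900 + 1.600·295.0) / 45.00 = 480.2/45.00 = 10.67 µg/L; combined flow 45.00 m³/s.
Half-life 0.385 d → k = ln 2 / 0.385 = 1.800 d⁻¹.
First-order decay: C = 10.67·exp(−k·t) = 10.67·0.3499 = 3.734 µg/L.
At the second outfall, C = (45.00·3.734 + 1.890·24.40) / (45.00 + 1.890) = 4.567 µg/L.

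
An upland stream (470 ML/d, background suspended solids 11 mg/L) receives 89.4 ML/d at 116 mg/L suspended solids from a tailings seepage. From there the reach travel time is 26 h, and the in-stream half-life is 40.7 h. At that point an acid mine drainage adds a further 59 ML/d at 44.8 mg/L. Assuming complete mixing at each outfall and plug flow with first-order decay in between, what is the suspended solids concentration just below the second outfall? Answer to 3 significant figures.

Mixed concentration C = ΣQC/ΣQ = (470.0·11.00 + 89.40·116.0) / 559.4 = 15540/559.4 = 27.78 mg/L; combined flow 559.4 ML/d.
Half-life 40.7 h → k = ln 2 / 40.7 = 0.01703 h⁻¹ = 0.4087 d⁻¹.
First-order decay: C = 27.78·exp(−k·t) = 27.78·0.6422 = 17.84 mg/L.
Second outfall: C = (559.4·17.84 + 59.00·44.80)/618.4 = 20.41 mg/L.

20.4 mg/L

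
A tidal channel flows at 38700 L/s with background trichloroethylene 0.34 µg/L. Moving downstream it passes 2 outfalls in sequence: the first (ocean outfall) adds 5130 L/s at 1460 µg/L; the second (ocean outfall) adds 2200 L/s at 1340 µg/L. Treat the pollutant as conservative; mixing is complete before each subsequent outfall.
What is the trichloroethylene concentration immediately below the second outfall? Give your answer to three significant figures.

Outfall 1: combined Q = 43830 L/s; C = (38700·0.3400 + 5130·1460)/43830 = 171.2 µg/L.
Outfall 2: combined Q = 46030 L/s; C = (43830·171.2 + 2200·1340)/46030 = 227.0 µg/L.

227 µg/L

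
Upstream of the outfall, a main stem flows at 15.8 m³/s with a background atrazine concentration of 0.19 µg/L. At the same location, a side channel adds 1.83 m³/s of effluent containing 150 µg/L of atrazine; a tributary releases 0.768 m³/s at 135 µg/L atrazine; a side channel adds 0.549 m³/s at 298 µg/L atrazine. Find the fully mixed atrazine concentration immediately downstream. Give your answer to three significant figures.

28.8 µg/L

Mass balance: C = (15.80·0.1900 + 1.830·150.0 + 0.7680·135.0 + 0.5490·298.0) / 18.95 = 544.8/18.95 = 28.75 µg/L.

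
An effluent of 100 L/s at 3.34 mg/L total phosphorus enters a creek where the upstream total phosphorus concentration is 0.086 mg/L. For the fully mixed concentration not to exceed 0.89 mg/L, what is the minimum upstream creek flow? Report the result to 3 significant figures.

Set C_mix = 0.89: (Q·0.08600 + 100.0·3.340) / (Q + 100.0) = 0.89
→ Q = 100.0·(3.340 − 0.89)/(0.89 − 0.08600) = 304.7 L/s.

305 L/s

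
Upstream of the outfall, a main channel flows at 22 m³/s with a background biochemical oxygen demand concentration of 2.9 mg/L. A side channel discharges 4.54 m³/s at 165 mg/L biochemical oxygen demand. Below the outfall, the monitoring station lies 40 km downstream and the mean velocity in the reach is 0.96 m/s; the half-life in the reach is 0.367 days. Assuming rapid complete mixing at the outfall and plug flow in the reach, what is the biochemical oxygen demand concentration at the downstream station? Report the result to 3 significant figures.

Mass balance: C = (22.00·2.900 + 4.540·165.0) / 26.54 = 812.9/26.54 = 30.63 mg/L.
Travel time t = 40·1000 / 0.96 = 41670 s = 11.57 h.
Half-life 0.367 d → k = ln 2 / 0.367 = 1.889 d⁻¹.
After decay, C = 30.63 × e^(−kt) = 30.63 × 0.4022 = 12.32 mg/L.

12.3 mg/L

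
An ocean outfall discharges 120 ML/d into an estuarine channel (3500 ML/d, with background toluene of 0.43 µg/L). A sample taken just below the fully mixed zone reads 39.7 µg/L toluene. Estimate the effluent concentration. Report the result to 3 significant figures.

1190 µg/L

Mass balance: 3500·0.4300 + 120.0·Cₑ = 3620·39.70
→ Cₑ = (3620·39.70 − 3500·0.4300) / 120.0 = 1185 µg/L.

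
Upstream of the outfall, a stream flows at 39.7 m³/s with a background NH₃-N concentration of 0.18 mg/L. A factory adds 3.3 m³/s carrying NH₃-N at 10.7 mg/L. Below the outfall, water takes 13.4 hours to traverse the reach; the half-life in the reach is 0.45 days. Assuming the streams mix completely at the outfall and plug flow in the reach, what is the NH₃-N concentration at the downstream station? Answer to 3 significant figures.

Mass balance: C = (39.70·0.1800 + 3.300·10.70) / 43.00 = 42.46/43.00 = 0.9873 mg/L.
Half-life 0.45 d → k = ln 2 / 0.45 = 1.540 d⁻¹.
Applying C = C₀e^(−kt): 0.9873 × 0.4232 = 0.4178 mg/L.

0.418 mg/L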